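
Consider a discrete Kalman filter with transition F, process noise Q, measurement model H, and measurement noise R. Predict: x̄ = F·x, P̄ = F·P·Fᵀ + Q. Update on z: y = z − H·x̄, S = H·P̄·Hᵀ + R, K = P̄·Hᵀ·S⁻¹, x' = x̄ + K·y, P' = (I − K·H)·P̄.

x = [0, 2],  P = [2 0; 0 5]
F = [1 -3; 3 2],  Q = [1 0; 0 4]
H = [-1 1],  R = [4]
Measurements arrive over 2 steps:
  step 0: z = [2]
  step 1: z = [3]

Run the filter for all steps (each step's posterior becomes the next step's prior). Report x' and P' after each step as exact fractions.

step 0: x̄ = F·x = [-6, 4]
step 0: P̄ = F·P·Fᵀ + Q = [48 -24; -24 42]
step 0: y = z − H·x̄ = [-8]
step 0: S = H·P̄·Hᵀ + R = [142]
step 0: K = P̄·Hᵀ·S⁻¹ = [-36/71; 33/71]
step 0: x' = x̄ + K·y = [-138/71, 20/71]
step 0: P' = (I − K·H)·P̄ = [816/71 672/71; 672/71 804/71]
step 1: x̄ = F·x = [-198/71, -374/71]
step 1: P̄ = F·P·Fᵀ + Q = [4091/71 -7080/71; -7080/71 18908/71]
step 1: y = z − H·x̄ = [389/71]
step 1: S = H·P̄·Hᵀ + R = [37443/71]
step 1: K = P̄·Hᵀ·S⁻¹ = [-11171/37443; 25988/37443]
step 1: x' = x̄ + K·y = [-165623/37443, -54850/37443]
step 1: P' = (I − K·H)·P̄ = [399832/37443 355148/37443; 355148/37443 459100/37443]

step 0: x' = [-138/71, 20/71], P' = [816/71 672/71; 672/71 804/71]
step 1: x' = [-165623/37443, -54850/37443], P' = [399832/37443 355148/37443; 355148/37443 459100/37443]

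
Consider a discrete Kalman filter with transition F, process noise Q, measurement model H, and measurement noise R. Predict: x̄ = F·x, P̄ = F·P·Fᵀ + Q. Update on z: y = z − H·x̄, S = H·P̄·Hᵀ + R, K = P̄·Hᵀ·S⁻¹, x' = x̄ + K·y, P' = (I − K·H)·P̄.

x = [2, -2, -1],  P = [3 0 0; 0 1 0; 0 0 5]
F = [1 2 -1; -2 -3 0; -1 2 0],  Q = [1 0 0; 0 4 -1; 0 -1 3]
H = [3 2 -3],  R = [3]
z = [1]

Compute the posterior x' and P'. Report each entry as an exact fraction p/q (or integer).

x̄ = F·x = [-1, 2, -6]
P̄ = F·P·Fᵀ + Q = [13 -12 1; -12 25 -1; 1 -1 10]
y = z − H·x̄ = [-18]
S = H·P̄·Hᵀ + R = [160]
K = P̄·Hᵀ·S⁻¹ = [3/40; 17/160; -29/160]
x' = x̄ + K·y = [-47/20, 7/80, -219/80]
P' = (I − K·H)·P̄ = [121/10 -531/40 127/40; -531/40 3711/160 333/160; 127/40 333/160 759/160]

x' = [-47/20, 7/80, -219/80]
P' = [121/10 -531/40 127/40; -531/40 3711/160 333/160; 127/40 333/160 759/160]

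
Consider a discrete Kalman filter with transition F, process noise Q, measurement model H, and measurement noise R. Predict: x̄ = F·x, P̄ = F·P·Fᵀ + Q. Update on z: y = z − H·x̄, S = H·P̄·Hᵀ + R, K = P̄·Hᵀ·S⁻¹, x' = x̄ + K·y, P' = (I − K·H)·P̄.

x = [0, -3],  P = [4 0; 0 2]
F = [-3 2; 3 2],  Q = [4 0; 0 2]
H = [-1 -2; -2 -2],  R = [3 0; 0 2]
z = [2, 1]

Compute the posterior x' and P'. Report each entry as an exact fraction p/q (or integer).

x̄ = F·x = [-6, -6]
P̄ = F·P·Fᵀ + Q = [48 -28; -28 46]
y = z − H·x̄ = [-16, -23]
S = H·P̄·Hᵀ + R = [123 112; 112 154]
K = P̄·Hᵀ·S⁻¹ = [408/457 -2908/3199; -416/457 1370/3199]
x' = x̄ + K·y = [1994/3199, -4112/3199]
P' = (I − K·H)·P̄ = [14384/3199 -11476/3199; -11476/3199 10106/3199]

x' = [1994/3199, -4112/3199]
P' = [14384/3199 -11476/3199; -11476/3199 10106/3199]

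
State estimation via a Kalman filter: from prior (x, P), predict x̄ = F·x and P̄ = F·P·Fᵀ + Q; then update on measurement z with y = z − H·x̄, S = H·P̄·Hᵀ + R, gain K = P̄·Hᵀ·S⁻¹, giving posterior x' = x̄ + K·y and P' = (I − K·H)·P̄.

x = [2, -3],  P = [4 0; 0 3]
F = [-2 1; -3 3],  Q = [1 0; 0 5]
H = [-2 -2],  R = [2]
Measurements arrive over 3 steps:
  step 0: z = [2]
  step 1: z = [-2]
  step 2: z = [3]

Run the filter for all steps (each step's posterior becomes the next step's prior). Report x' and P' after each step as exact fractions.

step 0: x̄ = F·x = [-7, -15]
step 0: P̄ = F·P·Fᵀ + Q = [20 33; 33 68]
step 0: y = z − H·x̄ = [-42]
step 0: S = H·P̄·Hᵀ + R = [618]
step 0: K = P̄·Hᵀ·S⁻¹ = [-53/309; -101/309]
step 0: x' = x̄ + K·y = [21/103, -131/103]
step 0: P' = (I − K·H)·P̄ = [562/309 -509/309; -509/309 610/309]
step 1: x̄ = F·x = [-173/103, -456/103]
step 1: P̄ = F·P·Fᵀ + Q = [5203/309 3261/103; 3261/103 7085/103]
step 1: y = z − H·x̄ = [-1464/103]
step 1: S = H·P̄·Hᵀ + R = [184714/309]
step 1: K = P̄·Hᵀ·S⁻¹ = [-14986/92357; -31038/92357]
step 1: x' = x̄ + K·y = [57881/92357, 32280/92357]
step 1: P' = (I − K·H)·P̄ = [101531/92357 -86545/92357; -86545/92357 117583/92357]
step 2: x̄ = F·x = [-83482/92357, -76803/92357]
step 2: P̄ = F·P·Fᵀ + Q = [962244/92357 1740840/92357; 1740840/92357 3991621/92357]
step 2: y = z − H·x̄ = [-43499/92357]
step 2: S = H·P̄·Hᵀ + R = [33926894/92357]
step 2: K = P̄·Hᵀ·S⁻¹ = [-2703084/16963447; -5732461/16963447]
step 2: x' = x̄ + K·y = [-14060234/16963447, -11406686/16963447]
step 2: P' = (I − K·H)·P̄ = [18511308/16963447 -15808224/16963447; -15808224/16963447 21540685/16963447]

step 0: x' = [21/103, -131/103], P' = [562/309 -509/309; -509/309 610/309]
step 1: x' = [57881/92357, 32280/92357], P' = [101531/92357 -86545/92357; -86545/92357 117583/92357]
step 2: x' = [-14060234/16963447, -11406686/16963447], P' = [18511308/16963447 -15808224/16963447; -15808224/16963447 21540685/16963447]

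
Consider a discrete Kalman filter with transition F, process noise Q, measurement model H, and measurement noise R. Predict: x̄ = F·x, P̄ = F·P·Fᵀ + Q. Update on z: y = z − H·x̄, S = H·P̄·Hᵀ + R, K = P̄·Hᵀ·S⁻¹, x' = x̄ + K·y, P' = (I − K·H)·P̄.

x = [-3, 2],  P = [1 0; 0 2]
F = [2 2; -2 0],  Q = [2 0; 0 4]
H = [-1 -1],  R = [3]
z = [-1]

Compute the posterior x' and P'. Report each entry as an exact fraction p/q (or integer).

x' = [-64/17, 90/17]
P' = [138/17 -108/17; -108/17 120/17]

x̄ = F·x = [-2, 6]
P̄ = F·P·Fᵀ + Q = [14 -4; -4 8]
y = z − H·x̄ = [3]
S = H·P̄·Hᵀ + R = [17]
K = P̄·Hᵀ·S⁻¹ = [-10/17; -4/17]
x' = x̄ + K·y = [-64/17, 90/17]
P' = (I − K·H)·P̄ = [138/17 -108/17; -108/17 120/17]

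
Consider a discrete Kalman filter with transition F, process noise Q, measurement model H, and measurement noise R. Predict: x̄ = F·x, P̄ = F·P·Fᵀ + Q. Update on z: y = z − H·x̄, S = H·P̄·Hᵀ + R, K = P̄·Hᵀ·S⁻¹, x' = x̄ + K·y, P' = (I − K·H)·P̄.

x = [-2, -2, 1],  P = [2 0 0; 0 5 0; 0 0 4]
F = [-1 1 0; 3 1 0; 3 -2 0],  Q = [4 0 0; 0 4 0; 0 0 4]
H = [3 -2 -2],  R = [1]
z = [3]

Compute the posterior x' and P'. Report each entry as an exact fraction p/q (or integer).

x̄ = F·x = [0, -8, -2]
P̄ = F·P·Fᵀ + Q = [11 -1 -16; -1 27 8; -16 8 42]
y = z − H·x̄ = [-17]
S = H·P̄·Hᵀ + R = [644]
K = P̄·Hᵀ·S⁻¹ = [67/644; -73/644; -37/161]
x' = x̄ + K·y = [-1139/644, -3911/644, 307/161]
P' = (I − K·H)·P̄ = [2595/644 4247/644 -97/161; 4247/644 12059/644 -1413/161; -97/161 -1413/161 1286/161]

x' = [-1139/644, -3911/644, 307/161]
P' = [2595/644 4247/644 -97/161; 4247/644 12059/644 -1413/161; -97/161 -1413/161 1286/161]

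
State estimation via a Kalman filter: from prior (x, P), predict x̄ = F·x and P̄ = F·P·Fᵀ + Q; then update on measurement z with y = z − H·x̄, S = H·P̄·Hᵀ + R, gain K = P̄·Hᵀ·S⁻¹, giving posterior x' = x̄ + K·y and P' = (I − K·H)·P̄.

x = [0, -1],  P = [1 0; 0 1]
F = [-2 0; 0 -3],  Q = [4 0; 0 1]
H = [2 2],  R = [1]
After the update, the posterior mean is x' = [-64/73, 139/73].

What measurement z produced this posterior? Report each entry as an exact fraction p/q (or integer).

x̄ = F·x = [0, 3]
P̄ = F·P·Fᵀ + Q = [8 0; 0 10]
S = H·P̄·Hᵀ + R = [73]
K = P̄·Hᵀ·S⁻¹ = [16/73; 20/73]
x' − x̄ = [-64/73, -80/73] = K·y
y = (KᵀK)⁻¹·Kᵀ·(x' − x̄) = [-4]
z = y + H·x̄ = [-4] + [6] = [2]

z = [2]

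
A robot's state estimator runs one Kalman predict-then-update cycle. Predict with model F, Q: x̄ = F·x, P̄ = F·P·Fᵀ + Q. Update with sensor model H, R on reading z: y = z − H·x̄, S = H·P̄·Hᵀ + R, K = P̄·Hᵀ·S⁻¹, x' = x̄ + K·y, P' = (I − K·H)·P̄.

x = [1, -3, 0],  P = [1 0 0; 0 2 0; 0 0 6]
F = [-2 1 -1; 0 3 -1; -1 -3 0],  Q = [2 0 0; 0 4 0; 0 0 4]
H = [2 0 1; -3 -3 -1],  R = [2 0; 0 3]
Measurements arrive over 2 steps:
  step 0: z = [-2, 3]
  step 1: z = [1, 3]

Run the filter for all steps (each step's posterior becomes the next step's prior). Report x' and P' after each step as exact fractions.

step 0: x' = [-6497/4139, -51/4139, 6018/4139], P' = [25662/20695 -8892/20695 -8688/4139; -8892/20695 14152/20695 444/4139; -8688/4139 444/4139 22110/4139]
step 1: x' = [4581391/17564423, -27701676/17564423, 31814967/35128846], P' = [21692952/17564423 -8460042/17564423 -34956576/17564423; -8460042/17564423 12059918/17564423 4440774/17564423; -34956576/17564423 4440774/17564423 83305725/17564423]

step 0: x̄ = F·x = [-5, -9, 8]
step 0: P̄ = F·P·Fᵀ + Q = [14 12 -4; 12 28 -18; -4 -18 23]
step 0: y = z − H·x̄ = [0, -31]
step 0: S = H·P̄·Hᵀ + R = [65 -105; -105 488]
step 0: K = P̄·Hᵀ·S⁻¹ = [3942/20695 -458/4139; -7782/20695 -1200/4139; 2367/4139 874/4139]
step 0: x' = x̄ + K·y = [-6497/4139, -51/4139, 6018/4139]
step 0: P' = (I − K·H)·P̄ = [25662/20695 -8892/20695 -8688/4139; -8892/20695 14152/20695 444/4139; -8688/4139 444/4139 22110/4139]
step 1: x̄ = F·x = [6925/4139, -6171/4139, 6650/4139]
step 1: P̄ = F·P·Fᵀ + Q = [126108/20695 110598/20695 -72372/20695; 110598/20695 307378/20695 -137472/20695; -72372/20695 -137472/20695 182458/20695]
step 1: y = z − H·x̄ = [-16361/4139, 21329/4139]
step 1: S = H·P̄·Hᵀ + R = [438792/20695 -828418/20695; -828418/20695 4877617/20695]
step 1: K = P̄·Hᵀ·S⁻¹ = [4214664/17564423 -1580718/17564423; -6239655/17564423 -5080134/17564423; 13392573/35128846 2747227/17564423]
step 1: x' = x̄ + K·y = [4581391/17564423, -27701676/17564423, 31814967/35128846]
step 1: P' = (I − K·H)·P̄ = [21692952/17564423 -8460042/17564423 -34956576/17564423; -8460042/17564423 12059918/17564423 4440774/17564423; -34956576/17564423 4440774/17564423 83305725/17564423]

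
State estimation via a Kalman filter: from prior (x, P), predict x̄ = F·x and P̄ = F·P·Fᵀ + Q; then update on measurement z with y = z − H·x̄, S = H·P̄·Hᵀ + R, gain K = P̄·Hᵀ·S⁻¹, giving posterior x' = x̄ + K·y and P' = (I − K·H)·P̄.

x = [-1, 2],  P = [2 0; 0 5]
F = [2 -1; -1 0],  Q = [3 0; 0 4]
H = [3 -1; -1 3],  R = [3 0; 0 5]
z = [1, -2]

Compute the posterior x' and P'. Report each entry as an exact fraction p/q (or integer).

x̄ = F·x = [-4, 1]
P̄ = F·P·Fᵀ + Q = [16 -4; -4 6]
y = z − H·x̄ = [14, -9]
S = H·P̄·Hᵀ + R = [177 -106; -106 99]
K = P̄·Hᵀ·S⁻¹ = [2180/6287 556/6287; 550/6287 1986/6287]
x' = x̄ + K·y = [368/6287, -3887/6287]
P' = (I − K·H)·P̄ = [2800/6287 1860/6287; 1860/6287 3930/6287]

x' = [368/6287, -3887/6287]
P' = [2800/6287 1860/6287; 1860/6287 3930/6287]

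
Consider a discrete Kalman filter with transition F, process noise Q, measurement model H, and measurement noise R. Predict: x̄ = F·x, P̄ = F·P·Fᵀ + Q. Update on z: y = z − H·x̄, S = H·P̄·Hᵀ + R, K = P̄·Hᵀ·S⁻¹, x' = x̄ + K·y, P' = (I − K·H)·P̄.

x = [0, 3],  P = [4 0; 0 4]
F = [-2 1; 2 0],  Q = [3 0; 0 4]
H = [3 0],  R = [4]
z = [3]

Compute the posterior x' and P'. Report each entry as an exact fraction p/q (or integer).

x' = [219/211, 288/211]
P' = [92/211 -64/211; -64/211 1916/211]

x̄ = F·x = [3, 0]
P̄ = F·P·Fᵀ + Q = [23 -16; -16 20]
y = z − H·x̄ = [-6]
S = H·P̄·Hᵀ + R = [211]
K = P̄·Hᵀ·S⁻¹ = [69/211; -48/211]
x' = x̄ + K·y = [219/211, 288/211]
P' = (I − K·H)·P̄ = [92/211 -64/211; -64/211 1916/211]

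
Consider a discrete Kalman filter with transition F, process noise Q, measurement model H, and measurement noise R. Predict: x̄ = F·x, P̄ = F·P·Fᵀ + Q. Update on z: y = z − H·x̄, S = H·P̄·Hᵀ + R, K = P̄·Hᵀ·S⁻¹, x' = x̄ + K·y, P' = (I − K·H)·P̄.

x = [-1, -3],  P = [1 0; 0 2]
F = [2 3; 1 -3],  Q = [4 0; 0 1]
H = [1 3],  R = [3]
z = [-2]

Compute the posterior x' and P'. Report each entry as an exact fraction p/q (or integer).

x̄ = F·x = [-11, 8]
P̄ = F·P·Fᵀ + Q = [26 -16; -16 20]
y = z − H·x̄ = [-15]
S = H·P̄·Hᵀ + R = [113]
K = P̄·Hᵀ·S⁻¹ = [-22/113; 44/113]
x' = x̄ + K·y = [-913/113, 244/113]
P' = (I − K·H)·P̄ = [2454/113 -840/113; -840/113 324/113]

x' = [-913/113, 244/113]
P' = [2454/113 -840/113; -840/113 324/113]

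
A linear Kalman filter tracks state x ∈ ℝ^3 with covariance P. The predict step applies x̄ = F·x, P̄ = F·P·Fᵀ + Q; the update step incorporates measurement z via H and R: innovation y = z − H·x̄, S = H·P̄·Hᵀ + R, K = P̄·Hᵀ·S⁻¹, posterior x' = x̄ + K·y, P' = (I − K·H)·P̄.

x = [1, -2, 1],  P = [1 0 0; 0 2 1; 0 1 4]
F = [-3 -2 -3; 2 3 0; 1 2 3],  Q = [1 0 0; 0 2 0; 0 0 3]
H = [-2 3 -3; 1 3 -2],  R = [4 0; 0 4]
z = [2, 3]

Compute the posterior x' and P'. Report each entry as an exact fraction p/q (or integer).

x̄ = F·x = [-2, -4, 0]
P̄ = F·P·Fᵀ + Q = [66 -27 -59; -27 24 23; -59 23 60]
y = z − H·x̄ = [10, 17]
S = H·P̄·Hᵀ + R = [226 121; 121 324]
K = P̄·Hᵀ·S⁻¹ = [-24127/58583 27634/58583; 18589/58583 -7123/58583; 15578/58583 -25707/58583]
x' = x̄ + K·y = [15906/8369, -24219/8369, -40177/8369]
P' = (I − K·H)·P̄ = [151604/58583 -178868/58583 -247768/58583; -178868/58583 339296/58583 433756/58583; -247768/58583 433756/58583 578164/58583]

x' = [15906/8369, -24219/8369, -40177/8369]
P' = [151604/58583 -178868/58583 -247768/58583; -178868/58583 339296/58583 433756/58583; -247768/58583 433756/58583 578164/58583]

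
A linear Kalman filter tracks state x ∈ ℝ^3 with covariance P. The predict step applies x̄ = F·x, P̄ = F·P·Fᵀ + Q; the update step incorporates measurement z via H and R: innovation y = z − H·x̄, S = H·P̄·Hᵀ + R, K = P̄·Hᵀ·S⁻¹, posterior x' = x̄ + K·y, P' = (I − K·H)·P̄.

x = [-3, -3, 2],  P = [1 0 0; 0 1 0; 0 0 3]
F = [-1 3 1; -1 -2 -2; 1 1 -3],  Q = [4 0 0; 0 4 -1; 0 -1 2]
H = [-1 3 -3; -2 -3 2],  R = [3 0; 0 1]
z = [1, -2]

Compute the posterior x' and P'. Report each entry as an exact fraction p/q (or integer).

x̄ = F·x = [-4, 5, -12]
P̄ = F·P·Fᵀ + Q = [17 -11 -7; -11 21 14; -7 14 31]
y = z − H·x̄ = [-54, 29]
S = H·P̄·Hᵀ + R = [260 -126; -126 138]
K = P̄·Hᵀ·S⁻¹ = [-491/1667 -1259/3334; 463/3334 163/5001; -149/1667 824/5001]
x' = x̄ + K·y = [3181/3334, -7771/5001, -11978/5001]
P' = (I − K·H)·P̄ = [9315/3334 -21617/3334 -11870/1667; -21617/3334 84916/5001 95030/5001; -11870/1667 95030/5001 107347/5001]

x' = [3181/3334, -7771/5001, -11978/5001]
P' = [9315/3334 -21617/3334 -11870/1667; -21617/3334 84916/5001 95030/5001; -11870/1667 95030/5001 107347/5001]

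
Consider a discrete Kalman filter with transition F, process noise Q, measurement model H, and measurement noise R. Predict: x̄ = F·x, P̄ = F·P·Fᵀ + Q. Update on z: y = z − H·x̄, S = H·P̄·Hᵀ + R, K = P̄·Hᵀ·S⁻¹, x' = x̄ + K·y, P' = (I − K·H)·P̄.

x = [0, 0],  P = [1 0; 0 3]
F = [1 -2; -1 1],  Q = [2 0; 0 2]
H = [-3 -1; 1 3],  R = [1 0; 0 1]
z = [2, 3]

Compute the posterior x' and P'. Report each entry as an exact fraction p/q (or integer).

x̄ = F·x = [0, 0]
P̄ = F·P·Fᵀ + Q = [15 -7; -7 6]
y = z − H·x̄ = [2, 3]
S = H·P̄·Hᵀ + R = [100 7; 7 28]
K = P̄·Hᵀ·S⁻¹ = [-146/393 -334/2751; 49/393 995/2751]
x' = x̄ + K·y = [-3046/2751, 3671/2751]
P' = (I − K·H)·P̄ = [425/2751 -253/2751; -253/2751 416/2751]

x' = [-3046/2751, 3671/2751]
P' = [425/2751 -253/2751; -253/2751 416/2751]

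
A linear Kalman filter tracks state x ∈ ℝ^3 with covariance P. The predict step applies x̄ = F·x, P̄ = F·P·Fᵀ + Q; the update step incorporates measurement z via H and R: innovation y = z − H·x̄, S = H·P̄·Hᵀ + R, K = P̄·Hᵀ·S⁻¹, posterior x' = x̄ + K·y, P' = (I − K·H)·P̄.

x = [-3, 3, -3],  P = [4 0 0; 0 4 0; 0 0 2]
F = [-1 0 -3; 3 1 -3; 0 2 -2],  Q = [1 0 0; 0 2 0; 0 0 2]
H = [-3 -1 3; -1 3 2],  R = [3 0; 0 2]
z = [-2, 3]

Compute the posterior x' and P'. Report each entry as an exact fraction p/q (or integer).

x' = [1886656/167459, -313883/167459, 1669042/167459]
P' = [2480110/167459 -655812/167459 2228780/167459; -655812/167459 214440/167459 -605388/167459; 2228780/167459 -605388/167459 2042234/167459]

x̄ = F·x = [12, 3, 12]
P̄ = F·P·Fᵀ + Q = [23 6 12; 6 60 20; 12 20 26]
y = z − H·x̄ = [1, -18]
S = H·P̄·Hᵀ + R = [204 29; 29 825]
K = P̄·Hᵀ·S⁻¹ = [-32726/167459 5007/167459; -21056/167459 44178/167459; 15250/167459 19762/167459]
x' = x̄ + K·y = [1886656/167459, -313883/167459, 1669042/167459]
P' = (I − K·H)·P̄ = [2480110/167459 -655812/167459 2228780/167459; -655812/167459 214440/167459 -605388/167459; 2228780/167459 -605388/167459 2042234/167459]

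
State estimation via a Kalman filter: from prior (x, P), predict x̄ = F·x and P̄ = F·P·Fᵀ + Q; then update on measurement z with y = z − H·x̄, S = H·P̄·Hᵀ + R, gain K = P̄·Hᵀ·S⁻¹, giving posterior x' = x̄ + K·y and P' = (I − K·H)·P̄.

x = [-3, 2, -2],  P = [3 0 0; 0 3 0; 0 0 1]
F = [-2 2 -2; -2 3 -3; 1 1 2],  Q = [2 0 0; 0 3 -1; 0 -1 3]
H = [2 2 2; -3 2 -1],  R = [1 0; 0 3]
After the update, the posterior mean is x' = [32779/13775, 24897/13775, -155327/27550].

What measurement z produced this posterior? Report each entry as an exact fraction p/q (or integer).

x̄ = F·x = [14, 18, -5]
P̄ = F·P·Fᵀ + Q = [30 36 -4; 36 51 -4; -4 -4 13]
S = H·P̄·Hᵀ + R = [601 -50; -50 50]
K = P̄·Hᵀ·S⁻¹ = [110/551 -1107/13775; 164/551 3549/13775; 1/551 -4909/27550]
x' − x̄ = [-160071/13775, -223053/13775, -17577/27550] = K·y
y = (KᵀK)⁻¹·Kᵀ·(x' − x̄) = [-57, 3]
z = y + H·x̄ = [-57, 3] + [54, -1] = [-3, 2]

z = [-3, 2]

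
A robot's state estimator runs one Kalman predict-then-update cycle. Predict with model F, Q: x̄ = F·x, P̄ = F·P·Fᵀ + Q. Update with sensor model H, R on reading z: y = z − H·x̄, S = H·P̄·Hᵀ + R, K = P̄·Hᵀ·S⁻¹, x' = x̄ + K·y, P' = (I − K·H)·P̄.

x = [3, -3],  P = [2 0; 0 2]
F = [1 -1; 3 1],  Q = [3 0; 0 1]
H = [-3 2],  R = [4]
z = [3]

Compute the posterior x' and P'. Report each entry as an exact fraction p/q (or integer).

x' = [501/103, 888/103]
P' = [552/103 802/103; 802/103 1263/103]

x̄ = F·x = [6, 6]
P̄ = F·P·Fᵀ + Q = [7 4; 4 21]
y = z − H·x̄ = [9]
S = H·P̄·Hᵀ + R = [103]
K = P̄·Hᵀ·S⁻¹ = [-13/103; 30/103]
x' = x̄ + K·y = [501/103, 888/103]
P' = (I − K·H)·P̄ = [552/103 802/103; 802/103 1263/103]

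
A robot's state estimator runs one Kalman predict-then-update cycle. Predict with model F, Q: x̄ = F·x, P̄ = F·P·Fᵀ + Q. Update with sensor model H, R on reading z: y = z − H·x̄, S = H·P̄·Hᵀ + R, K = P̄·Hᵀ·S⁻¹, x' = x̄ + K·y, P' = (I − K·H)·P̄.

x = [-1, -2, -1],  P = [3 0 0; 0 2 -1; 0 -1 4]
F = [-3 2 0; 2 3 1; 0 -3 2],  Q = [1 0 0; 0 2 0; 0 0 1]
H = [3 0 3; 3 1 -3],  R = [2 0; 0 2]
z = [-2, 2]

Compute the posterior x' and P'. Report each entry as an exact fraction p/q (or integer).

x̄ = F·x = [-1, -9, 4]
P̄ = F·P·Fᵀ + Q = [36 -8 -16; -8 30 -13; -16 -13 47]
y = z − H·x̄ = [-11, 26]
S = H·P̄·Hᵀ + R = [461 -162; -162 1097]
K = P̄·Hᵀ·S⁻¹ = [89796/479473 77948/479473; -61821/479473 10539/479473; 69297/479473 -78056/479473]
x' = x̄ + K·y = [559419/479473, -3361212/479473, -873831/479473]
P' = (I − K·H)·P̄ = [336964/479473 -1686296/479473 -277100/479473; -1686296/479473 10015212/479473 1645082/479473; -277100/479473 1645082/479473 323298/479473]

x' = [559419/479473, -3361212/479473, -873831/479473]
P' = [336964/479473 -1686296/479473 -277100/479473; -1686296/479473 10015212/479473 1645082/479473; -277100/479473 1645082/479473 323298/479473]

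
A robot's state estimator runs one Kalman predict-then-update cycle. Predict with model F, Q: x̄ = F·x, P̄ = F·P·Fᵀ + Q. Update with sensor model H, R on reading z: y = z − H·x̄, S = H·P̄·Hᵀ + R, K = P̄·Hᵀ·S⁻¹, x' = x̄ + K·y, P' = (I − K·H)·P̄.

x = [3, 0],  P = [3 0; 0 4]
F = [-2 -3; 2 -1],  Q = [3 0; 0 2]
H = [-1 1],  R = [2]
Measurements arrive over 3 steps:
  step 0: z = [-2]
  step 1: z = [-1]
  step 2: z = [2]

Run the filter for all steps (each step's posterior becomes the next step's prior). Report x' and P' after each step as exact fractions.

step 0: x' = [288/71, 174/71], P' = [1020/71 918/71; 918/71 954/71]
step 1: x' = [4773/1859, 58508/35321], P' = [11430/1859 8400/1859; 8400/1859 172388/35321]
step 2: x' = [-1066920/995017, 1040006/995017], P' = [5807712/995017 4255926/995017; 4255926/995017 32717934/6965119]

step 0: x̄ = F·x = [-6, 6]
step 0: P̄ = F·P·Fᵀ + Q = [51 0; 0 18]
step 0: y = z − H·x̄ = [-14]
step 0: S = H·P̄·Hᵀ + R = [71]
step 0: K = P̄·Hᵀ·S⁻¹ = [-51/71; 18/71]
step 0: x' = x̄ + K·y = [288/71, 174/71]
step 0: P' = (I − K·H)·P̄ = [1020/71 918/71; 918/71 954/71]
step 1: x̄ = F·x = [-1098/71, 402/71]
step 1: P̄ = F·P·Fᵀ + Q = [23895/71 -4890/71; -4890/71 1504/71]
step 1: y = z − H·x̄ = [-1571/71]
step 1: S = H·P̄·Hᵀ + R = [35321/71]
step 1: K = P̄·Hᵀ·S⁻¹ = [-1515/1859; 6394/35321]
step 1: x' = x̄ + K·y = [4773/1859, 58508/35321]
step 1: P' = (I − K·H)·P̄ = [11430/1859 8400/1859; 8400/1859 172388/35321]
step 2: x̄ = F·x = [-356898/35321, 122866/35321]
step 2: P̄ = F·P·Fᵀ + Q = [4441335/35321 -989916/35321; -989916/35321 473310/35321]
step 2: y = z − H·x̄ = [-409122/35321]
step 2: S = H·P̄·Hᵀ + R = [6965119/35321]
step 2: K = P̄·Hᵀ·S⁻¹ = [-775893/995017; 1463226/6965119]
step 2: x' = x̄ + K·y = [-1066920/995017, 1040006/995017]
step 2: P' = (I − K·H)·P̄ = [5807712/995017 4255926/995017; 4255926/995017 32717934/6965119]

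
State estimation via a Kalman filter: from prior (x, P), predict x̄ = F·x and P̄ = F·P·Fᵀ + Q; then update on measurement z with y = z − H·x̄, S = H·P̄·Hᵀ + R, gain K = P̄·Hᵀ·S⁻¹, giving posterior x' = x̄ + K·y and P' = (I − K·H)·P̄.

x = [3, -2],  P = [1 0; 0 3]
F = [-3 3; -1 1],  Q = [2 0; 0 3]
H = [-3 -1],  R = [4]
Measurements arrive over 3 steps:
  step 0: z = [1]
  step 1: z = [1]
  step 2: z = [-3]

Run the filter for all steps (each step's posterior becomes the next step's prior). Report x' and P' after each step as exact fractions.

step 0: x̄ = F·x = [-15, -5]
step 0: P̄ = F·P·Fᵀ + Q = [38 12; 12 7]
step 0: y = z − H·x̄ = [-49]
step 0: S = H·P̄·Hᵀ + R = [425]
step 0: K = P̄·Hᵀ·S⁻¹ = [-126/425; -43/425]
step 0: x' = x̄ + K·y = [-201/425, -18/425]
step 0: P' = (I − K·H)·P̄ = [274/425 -318/425; -318/425 1126/425]
step 1: x̄ = F·x = [549/425, 183/425]
step 1: P̄ = F·P·Fᵀ + Q = [19174/425 6108/425; 6108/425 3311/425]
step 1: y = z − H·x̄ = [451/85]
step 1: S = H·P̄·Hᵀ + R = [8569/17]
step 1: K = P̄·Hᵀ·S⁻¹ = [-12726/42845; -4327/42845]
step 1: x' = x̄ + K·y = [-27/95, -2/19]
step 1: P' = (I − K·H)·P̄ = [27658/42845 -6414/8569; -6414/8569 113518/42845]
step 2: x̄ = F·x = [51/95, 17/95]
step 2: P̄ = F·P·Fᵀ + Q = [1933534/42845 615948/42845; 615948/42845 333851/42845]
step 2: y = z − H·x̄ = [-23/19]
step 2: S = H·P̄·Hᵀ + R = [4320545/8569]
step 2: K = P̄·Hᵀ·S⁻¹ = [-256662/864109; -436339/4320545]
step 2: x' = x̄ + K·y = [3872931/4320545, 260270/864109]
step 2: P' = (I − K·H)·P̄ = [2789074/4320545 -3233982/4320545; -3233982/4320545 11447302/4320545]

step 0: x' = [-201/425, -18/425], P' = [274/425 -318/425; -318/425 1126/425]
step 1: x' = [-27/95, -2/19], P' = [27658/42845 -6414/8569; -6414/8569 113518/42845]
step 2: x' = [3872931/4320545, 260270/864109], P' = [2789074/4320545 -3233982/4320545; -3233982/4320545 11447302/4320545]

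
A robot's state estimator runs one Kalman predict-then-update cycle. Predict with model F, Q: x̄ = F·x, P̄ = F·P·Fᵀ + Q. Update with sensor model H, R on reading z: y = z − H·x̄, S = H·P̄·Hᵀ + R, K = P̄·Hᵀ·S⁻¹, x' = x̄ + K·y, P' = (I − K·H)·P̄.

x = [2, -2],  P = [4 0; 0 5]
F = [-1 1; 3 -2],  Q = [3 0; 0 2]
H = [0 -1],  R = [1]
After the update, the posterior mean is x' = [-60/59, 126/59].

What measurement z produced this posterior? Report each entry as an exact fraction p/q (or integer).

z = [-2]

x̄ = F·x = [-4, 10]
P̄ = F·P·Fᵀ + Q = [12 -22; -22 58]
S = H·P̄·Hᵀ + R = [59]
K = P̄·Hᵀ·S⁻¹ = [22/59; -58/59]
x' − x̄ = [176/59, -464/59] = K·y
y = (KᵀK)⁻¹·Kᵀ·(x' − x̄) = [8]
z = y + H·x̄ = [8] + [-10] = [-2]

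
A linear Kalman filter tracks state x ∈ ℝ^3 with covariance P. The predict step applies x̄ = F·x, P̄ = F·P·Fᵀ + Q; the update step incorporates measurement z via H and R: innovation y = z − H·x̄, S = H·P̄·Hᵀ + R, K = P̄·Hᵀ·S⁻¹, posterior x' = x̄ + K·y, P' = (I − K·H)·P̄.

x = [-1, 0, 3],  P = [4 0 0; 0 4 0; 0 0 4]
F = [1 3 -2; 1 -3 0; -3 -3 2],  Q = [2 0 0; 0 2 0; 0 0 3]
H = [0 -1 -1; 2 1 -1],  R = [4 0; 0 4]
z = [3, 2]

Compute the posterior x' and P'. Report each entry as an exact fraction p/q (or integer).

x̄ = F·x = [-7, -1, 9]
P̄ = F·P·Fᵀ + Q = [58 -32 -64; -32 42 24; -64 24 91]
y = z − H·x̄ = [11, 26]
S = H·P̄·Hᵀ + R = [185 241; 241 449]
K = P̄·Hᵀ·S⁻¹ = [1859/6246 1061/6246; -4637/6246 1849/6246; -580/3123 -1045/3123]
x' = x̄ + K·y = [4313/6246, -9179/6246, -5443/3123]
P' = (I − K·H)·P̄ = [13388/3123 -14186/3123 10468/3123; -14186/3123 20672/3123 -11398/3123; 10468/3123 -11398/3123 13718/3123]

x' = [4313/6246, -9179/6246, -5443/3123]
P' = [13388/3123 -14186/3123 10468/3123; -14186/3123 20672/3123 -11398/3123; 10468/3123 -11398/3123 13718/3123]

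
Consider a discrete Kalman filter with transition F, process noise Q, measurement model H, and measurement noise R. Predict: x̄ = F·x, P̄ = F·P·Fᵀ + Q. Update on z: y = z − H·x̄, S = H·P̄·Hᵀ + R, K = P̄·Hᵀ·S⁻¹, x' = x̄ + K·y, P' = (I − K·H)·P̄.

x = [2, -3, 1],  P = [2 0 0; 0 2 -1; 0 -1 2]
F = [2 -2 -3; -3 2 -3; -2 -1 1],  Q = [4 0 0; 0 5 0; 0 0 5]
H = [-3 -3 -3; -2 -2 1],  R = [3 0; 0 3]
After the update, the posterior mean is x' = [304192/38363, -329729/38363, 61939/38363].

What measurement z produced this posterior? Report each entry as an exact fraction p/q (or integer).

x̄ = F·x = [7, -15, 0]
P̄ = F·P·Fᵀ + Q = [26 -2 -11; -2 61 -3; -11 -3 19]
S = H·P̄·Hᵀ + R = [669 399; 399 410]
K = P̄·Hᵀ·S⁻¹ = [2517/38363 -7970/38363; -6867/38363 -4639/38363; -8301/38363 12476/38363]
x' − x̄ = [35651/38363, 245716/38363, 61939/38363] = K·y
y = (KᵀK)⁻¹·Kᵀ·(x' − x̄) = [-27, -13]
z = y + H·x̄ = [-27, -13] + [24, 16] = [-3, 3]

z = [-3, 3]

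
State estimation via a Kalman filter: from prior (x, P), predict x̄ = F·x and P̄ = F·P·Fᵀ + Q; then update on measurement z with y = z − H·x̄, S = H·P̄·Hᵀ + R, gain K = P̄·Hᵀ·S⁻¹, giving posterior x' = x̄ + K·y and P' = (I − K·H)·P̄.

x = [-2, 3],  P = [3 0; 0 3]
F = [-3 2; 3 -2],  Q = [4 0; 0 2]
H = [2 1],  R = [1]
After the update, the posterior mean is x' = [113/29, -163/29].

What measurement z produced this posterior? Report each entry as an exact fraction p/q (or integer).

z = [2]

x̄ = F·x = [12, -12]
P̄ = F·P·Fᵀ + Q = [43 -39; -39 41]
S = H·P̄·Hᵀ + R = [58]
K = P̄·Hᵀ·S⁻¹ = [47/58; -37/58]
x' − x̄ = [-235/29, 185/29] = K·y
y = (KᵀK)⁻¹·Kᵀ·(x' − x̄) = [-10]
z = y + H·x̄ = [-10] + [12] = [2]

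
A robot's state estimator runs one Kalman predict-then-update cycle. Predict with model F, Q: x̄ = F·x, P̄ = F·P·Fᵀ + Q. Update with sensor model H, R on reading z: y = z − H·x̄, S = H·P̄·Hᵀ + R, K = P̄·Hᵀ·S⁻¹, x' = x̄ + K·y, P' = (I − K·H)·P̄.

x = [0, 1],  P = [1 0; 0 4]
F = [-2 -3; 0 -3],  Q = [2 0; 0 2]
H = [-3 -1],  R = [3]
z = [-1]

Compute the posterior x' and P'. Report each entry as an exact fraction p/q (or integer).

x' = [201/635, -7/635]
P' = [426/635 -792/635; -792/635 2814/635]

x̄ = F·x = [-3, -3]
P̄ = F·P·Fᵀ + Q = [42 36; 36 38]
y = z − H·x̄ = [-13]
S = H·P̄·Hᵀ + R = [635]
K = P̄·Hᵀ·S⁻¹ = [-162/635; -146/635]
x' = x̄ + K·y = [201/635, -7/635]
P' = (I − K·H)·P̄ = [426/635 -792/635; -792/635 2814/635]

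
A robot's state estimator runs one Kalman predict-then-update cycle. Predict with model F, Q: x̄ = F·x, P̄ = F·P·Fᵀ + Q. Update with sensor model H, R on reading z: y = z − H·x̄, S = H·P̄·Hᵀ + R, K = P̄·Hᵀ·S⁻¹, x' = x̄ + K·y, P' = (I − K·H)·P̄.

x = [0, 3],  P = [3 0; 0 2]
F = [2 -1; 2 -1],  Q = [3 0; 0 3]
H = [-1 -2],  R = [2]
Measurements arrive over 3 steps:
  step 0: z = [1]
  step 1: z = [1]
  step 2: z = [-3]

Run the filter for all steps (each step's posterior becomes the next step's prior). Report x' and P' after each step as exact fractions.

step 0: x̄ = F·x = [-3, -3]
step 0: P̄ = F·P·Fᵀ + Q = [17 14; 14 17]
step 0: y = z − H·x̄ = [-8]
step 0: S = H·P̄·Hᵀ + R = [143]
step 0: K = P̄·Hᵀ·S⁻¹ = [-45/143; -48/143]
step 0: x' = x̄ + K·y = [-69/143, -45/143]
step 0: P' = (I − K·H)·P̄ = [406/143 -158/143; -158/143 127/143]
step 1: x̄ = F·x = [-93/143, -93/143]
step 1: P̄ = F·P·Fᵀ + Q = [2812/143 2383/143; 2383/143 2812/143]
step 1: y = z − H·x̄ = [-136/143]
step 1: S = H·P̄·Hᵀ + R = [23878/143]
step 1: K = P̄·Hᵀ·S⁻¹ = [-3789/11939; -8007/23878]
step 1: x' = x̄ + K·y = [-4161/11939, -3957/11939]
step 1: P' = (I − K·H)·P̄ = [33982/11939 -13202/11939; -13202/11939 21209/23878]
step 2: x̄ = F·x = [-4365/11939, -4365/11939]
step 2: P̄ = F·P·Fᵀ + Q = [470315/23878 398681/23878; 398681/23878 470315/23878]
step 2: y = z − H·x̄ = [-48912/11939]
step 2: S = H·P̄·Hᵀ + R = [3994055/23878]
step 2: K = P̄·Hᵀ·S⁻¹ = [-1267677/3994055; -1339311/3994055]
step 2: x' = x̄ + K·y = [3733191/3994055, 4026663/3994055]
step 2: P' = (I − K·H)·P̄ = [11368582/3994055 -4416614/3994055; -4416614/3994055 3547618/3994055]

step 0: x' = [-69/143, -45/143], P' = [406/143 -158/143; -158/143 127/143]
step 1: x' = [-4161/11939, -3957/11939], P' = [33982/11939 -13202/11939; -13202/11939 21209/23878]
step 2: x' = [3733191/3994055, 4026663/3994055], P' = [11368582/3994055 -4416614/3994055; -4416614/3994055 3547618/3994055]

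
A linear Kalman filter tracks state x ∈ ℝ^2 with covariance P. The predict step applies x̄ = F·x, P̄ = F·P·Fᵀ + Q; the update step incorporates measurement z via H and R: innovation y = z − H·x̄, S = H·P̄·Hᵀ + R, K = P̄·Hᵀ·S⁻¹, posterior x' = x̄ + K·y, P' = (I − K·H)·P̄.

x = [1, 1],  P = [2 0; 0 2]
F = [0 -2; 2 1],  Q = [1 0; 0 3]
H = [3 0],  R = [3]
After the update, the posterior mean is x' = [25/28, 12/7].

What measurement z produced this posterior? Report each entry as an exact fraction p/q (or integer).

z = [3]

x̄ = F·x = [-2, 3]
P̄ = F·P·Fᵀ + Q = [9 -4; -4 13]
S = H·P̄·Hᵀ + R = [84]
K = P̄·Hᵀ·S⁻¹ = [9/28; -1/7]
x' − x̄ = [81/28, -9/7] = K·y
y = (KᵀK)⁻¹·Kᵀ·(x' − x̄) = [9]
z = y + H·x̄ = [9] + [-6] = [3]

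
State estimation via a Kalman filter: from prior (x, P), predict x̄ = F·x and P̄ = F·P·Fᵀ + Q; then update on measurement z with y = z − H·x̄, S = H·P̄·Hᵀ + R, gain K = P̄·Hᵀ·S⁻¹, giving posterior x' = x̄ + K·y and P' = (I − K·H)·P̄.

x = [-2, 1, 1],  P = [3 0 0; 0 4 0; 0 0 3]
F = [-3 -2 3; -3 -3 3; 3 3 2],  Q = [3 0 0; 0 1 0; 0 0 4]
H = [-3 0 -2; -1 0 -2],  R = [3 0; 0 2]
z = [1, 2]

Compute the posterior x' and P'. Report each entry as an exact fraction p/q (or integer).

x̄ = F·x = [7, 6, -1]
P̄ = F·P·Fᵀ + Q = [73 78 -33; 78 91 -45; -33 -45 79]
y = z − H·x̄ = [20, 7]
S = H·P̄·Hᵀ + R = [580 271; 271 259]
K = P̄·Hᵀ·S⁻¹ = [-37730/76779 37403/76779; -13516/25593 15328/25593; 2066/8531 -6279/8531]
x' = x̄ + K·y = [44674/76779, -9466/25593, -11164/8531]
P' = (I − K·H)·P̄ = [93998/76779 35602/25593 -9378/8531; 35602/25593 66241/8531 -11043/8531; -9378/8531 -11043/8531 10968/8531]

x' = [44674/76779, -9466/25593, -11164/8531]
P' = [93998/76779 35602/25593 -9378/8531; 35602/25593 66241/8531 -11043/8531; -9378/8531 -11043/8531 10968/8531]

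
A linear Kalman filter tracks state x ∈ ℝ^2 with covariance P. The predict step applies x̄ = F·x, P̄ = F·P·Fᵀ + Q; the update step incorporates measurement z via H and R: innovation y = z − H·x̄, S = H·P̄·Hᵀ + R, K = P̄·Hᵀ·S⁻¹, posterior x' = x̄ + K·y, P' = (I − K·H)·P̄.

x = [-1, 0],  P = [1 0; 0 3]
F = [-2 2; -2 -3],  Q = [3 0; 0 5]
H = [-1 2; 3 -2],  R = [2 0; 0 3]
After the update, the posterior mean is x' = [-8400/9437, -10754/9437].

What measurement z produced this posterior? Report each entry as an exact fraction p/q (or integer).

x̄ = F·x = [2, 2]
P̄ = F·P·Fᵀ + Q = [19 -14; -14 36]
S = H·P̄·Hᵀ + R = [221 -313; -313 486]
K = P̄·Hᵀ·S⁻¹ = [3763/9437 4074/9437; 6114/9437 1724/9437]
x' − x̄ = [-27274/9437, -29628/9437] = K·y
y = (KᵀK)⁻¹·Kᵀ·(x' − x̄) = [-4, -3]
z = y + H·x̄ = [-4, -3] + [2, 2] = [-2, -1]

z = [-2, -1]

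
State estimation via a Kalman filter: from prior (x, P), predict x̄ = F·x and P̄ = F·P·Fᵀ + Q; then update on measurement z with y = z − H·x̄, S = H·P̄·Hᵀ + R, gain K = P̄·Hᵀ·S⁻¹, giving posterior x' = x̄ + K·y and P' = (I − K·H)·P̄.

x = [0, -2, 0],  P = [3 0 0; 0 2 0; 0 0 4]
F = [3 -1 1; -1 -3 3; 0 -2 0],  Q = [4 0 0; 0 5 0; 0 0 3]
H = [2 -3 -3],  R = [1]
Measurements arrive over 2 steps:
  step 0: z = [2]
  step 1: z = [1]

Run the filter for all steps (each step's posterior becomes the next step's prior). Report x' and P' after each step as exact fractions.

step 0: x̄ = F·x = [2, 6, 4]
step 0: P̄ = F·P·Fᵀ + Q = [37 9 4; 9 62 12; 4 12 11]
step 0: y = z − H·x̄ = [28]
step 0: S = H·P̄·Hᵀ + R = [866]
step 0: K = P̄·Hᵀ·S⁻¹ = [35/866; -102/433; -61/866]
step 0: x' = x̄ + K·y = [1356/433, -258/433, 878/433]
step 0: P' = (I − K·H)·P̄ = [30817/866 7467/433 5599/866; 7467/433 6038/433 -1026/433; 5599/866 -1026/433 5805/866]
step 1: x̄ = F·x = [5204/433, 2052/433, 516/433]
step 1: P̄ = F·P·Fᵀ + Q = [123396/433 -50588/433 -30674/433; -50588/433 144511/433 57318/433; -30674/433 57318/433 25451/433]
step 1: y = z − H·x̄ = [-2271/433]
step 1: S = H·P̄·Hᵀ + R = [4030543/433]
step 1: K = P̄·Hᵀ·S⁻¹ = [44598/366413; -706663/4030543; -309655/4030543]
step 1: x' = x̄ + K·y = [4169818/366413, 22807173/4030543, 6427221/4030543]
step 1: P' = (I − K·H)·P̄ = [53891688/366413 29976110/366413 5936816/366413; 29976110/366413 191882688/4030543 28177673/4030543; 5936816/366413 28177673/4030543 15462196/4030543]

step 0: x' = [1356/433, -258/433, 878/433], P' = [30817/866 7467/433 5599/866; 7467/433 6038/433 -1026/433; 5599/866 -1026/433 5805/866]
step 1: x' = [4169818/366413, 22807173/4030543, 6427221/4030543], P' = [53891688/366413 29976110/366413 5936816/366413; 29976110/366413 191882688/4030543 28177673/4030543; 5936816/366413 28177673/4030543 15462196/4030543]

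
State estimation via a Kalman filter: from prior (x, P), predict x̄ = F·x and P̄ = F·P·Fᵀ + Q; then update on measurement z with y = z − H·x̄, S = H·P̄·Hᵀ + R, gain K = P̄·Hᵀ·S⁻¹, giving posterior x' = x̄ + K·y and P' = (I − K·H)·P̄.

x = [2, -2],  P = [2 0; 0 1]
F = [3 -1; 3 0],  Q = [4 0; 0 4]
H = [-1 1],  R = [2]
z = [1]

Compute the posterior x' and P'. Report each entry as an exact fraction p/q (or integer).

x' = [73/11, 78/11]
P' = [228/11 218/11; 218/11 226/11]

x̄ = F·x = [8, 6]
P̄ = F·P·Fᵀ + Q = [23 18; 18 22]
y = z − H·x̄ = [3]
S = H·P̄·Hᵀ + R = [11]
K = P̄·Hᵀ·S⁻¹ = [-5/11; 4/11]
x' = x̄ + K·y = [73/11, 78/11]
P' = (I − K·H)·P̄ = [228/11 218/11; 218/11 226/11]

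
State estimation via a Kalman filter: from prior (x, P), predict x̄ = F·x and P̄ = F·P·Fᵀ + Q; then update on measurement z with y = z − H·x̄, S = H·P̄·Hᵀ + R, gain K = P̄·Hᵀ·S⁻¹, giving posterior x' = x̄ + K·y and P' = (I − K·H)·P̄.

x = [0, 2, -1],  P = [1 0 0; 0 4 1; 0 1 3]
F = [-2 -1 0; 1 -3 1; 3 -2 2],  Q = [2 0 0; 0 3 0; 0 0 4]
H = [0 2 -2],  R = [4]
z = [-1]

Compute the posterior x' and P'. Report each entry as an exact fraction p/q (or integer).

x' = [-25/14, -47/7, -130/21]
P' = [43/7 27/7 24/7; 27/7 211/7 207/7; 24/7 207/7 629/21]

x̄ = F·x = [-2, -7, -6]
P̄ = F·P·Fᵀ + Q = [10 9 0; 9 37 25; 0 25 33]
y = z − H·x̄ = [1]
S = H·P̄·Hᵀ + R = [84]
K = P̄·Hᵀ·S⁻¹ = [3/14; 2/7; -4/21]
x' = x̄ + K·y = [-25/14, -47/7, -130/21]
P' = (I − K·H)·P̄ = [43/7 27/7 24/7; 27/7 211/7 207/7; 24/7 207/7 629/21]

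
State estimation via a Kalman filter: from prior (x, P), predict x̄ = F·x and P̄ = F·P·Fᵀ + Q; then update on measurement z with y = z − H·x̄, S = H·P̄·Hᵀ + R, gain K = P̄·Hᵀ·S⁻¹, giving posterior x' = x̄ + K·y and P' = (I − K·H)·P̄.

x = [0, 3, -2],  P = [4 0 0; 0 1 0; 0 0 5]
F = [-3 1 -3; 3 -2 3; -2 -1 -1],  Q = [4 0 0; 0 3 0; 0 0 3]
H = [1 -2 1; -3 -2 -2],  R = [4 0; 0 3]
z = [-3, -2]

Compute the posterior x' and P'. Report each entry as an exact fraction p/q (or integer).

x̄ = F·x = [9, -12, -1]
P̄ = F·P·Fᵀ + Q = [86 -83 38; -83 88 -37; 38 -37 25]
y = z − H·x̄ = [-35, -1]
S = H·P̄·Hᵀ + R = [1023 -552; -552 393]
K = P̄·Hᵀ·S⁻¹ = [7078/32445 -3928/32445; -11728/32445 -4337/32445; 1387/32445 -5482/32445]
x' = x̄ + K·y = [48203/32445, 25477/32445, -75508/32445]
P' = (I − K·H)·P̄ = [77746/32445 -20431/32445 -90296/32445; -20431/32445 21211/32445 15941/32445; -90296/32445 15941/32445 127726/32445]

x' = [48203/32445, 25477/32445, -75508/32445]
P' = [77746/32445 -20431/32445 -90296/32445; -20431/32445 21211/32445 15941/32445; -90296/32445 15941/32445 127726/32445]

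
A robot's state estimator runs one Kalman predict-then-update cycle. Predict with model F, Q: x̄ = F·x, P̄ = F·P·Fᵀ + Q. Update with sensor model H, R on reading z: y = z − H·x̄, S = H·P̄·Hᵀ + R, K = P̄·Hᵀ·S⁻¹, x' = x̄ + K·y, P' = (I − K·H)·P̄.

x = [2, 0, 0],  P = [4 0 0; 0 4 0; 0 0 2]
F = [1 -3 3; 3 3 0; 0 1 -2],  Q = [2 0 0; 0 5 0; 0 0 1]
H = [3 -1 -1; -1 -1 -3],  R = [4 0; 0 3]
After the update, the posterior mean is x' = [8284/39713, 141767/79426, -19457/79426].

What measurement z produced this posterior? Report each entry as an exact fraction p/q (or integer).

x̄ = F·x = [2, 6, 0]
P̄ = F·P·Fᵀ + Q = [60 -24 -24; -24 77 12; -24 12 13]
S = H·P̄·Hᵀ + R = [946 224; 224 137]
K = P̄·Hᵀ·S⁻¹ = [11586/39713 -8508/39713; -2121/79426 -24065/39713; -7241/79426 -1907/39713]
x' − x̄ = [-71142/39713, -334789/79426, -19457/79426] = K·y
y = (KᵀK)⁻¹·Kᵀ·(x' − x̄) = [-1, 7]
z = y + H·x̄ = [-1, 7] + [0, -8] = [-1, -1]

z = [-1, -1]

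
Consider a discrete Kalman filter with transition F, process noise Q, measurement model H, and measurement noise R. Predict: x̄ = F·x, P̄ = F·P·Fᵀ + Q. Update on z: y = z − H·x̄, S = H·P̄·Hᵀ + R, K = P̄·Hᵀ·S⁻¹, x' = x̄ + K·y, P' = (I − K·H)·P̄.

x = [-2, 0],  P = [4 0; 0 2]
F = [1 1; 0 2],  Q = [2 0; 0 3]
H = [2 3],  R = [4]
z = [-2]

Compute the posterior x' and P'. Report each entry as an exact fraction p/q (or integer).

x' = [-310/183, 82/183]
P' = [680/183 -416/183; -416/183 332/183]

x̄ = F·x = [-2, 0]
P̄ = F·P·Fᵀ + Q = [8 4; 4 11]
y = z − H·x̄ = [2]
S = H·P̄·Hᵀ + R = [183]
K = P̄·Hᵀ·S⁻¹ = [28/183; 41/183]
x' = x̄ + K·y = [-310/183, 82/183]
P' = (I − K·H)·P̄ = [680/183 -416/183; -416/183 332/183]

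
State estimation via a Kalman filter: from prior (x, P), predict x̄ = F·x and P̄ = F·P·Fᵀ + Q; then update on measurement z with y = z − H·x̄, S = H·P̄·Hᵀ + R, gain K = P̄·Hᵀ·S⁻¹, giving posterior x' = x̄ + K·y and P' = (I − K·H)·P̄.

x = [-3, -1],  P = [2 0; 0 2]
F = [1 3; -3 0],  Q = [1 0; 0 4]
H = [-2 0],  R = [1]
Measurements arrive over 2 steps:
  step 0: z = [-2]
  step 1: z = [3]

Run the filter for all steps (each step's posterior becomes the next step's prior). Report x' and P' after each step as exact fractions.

step 0: x̄ = F·x = [-6, 9]
step 0: P̄ = F·P·Fᵀ + Q = [21 -6; -6 22]
step 0: y = z − H·x̄ = [-14]
step 0: S = H·P̄·Hᵀ + R = [85]
step 0: K = P̄·Hᵀ·S⁻¹ = [-42/85; 12/85]
step 0: x' = x̄ + K·y = [78/85, 597/85]
step 0: P' = (I − K·H)·P̄ = [21/85 -6/85; -6/85 1726/85]
step 1: x̄ = F·x = [1869/85, -234/85]
step 1: P̄ = F·P·Fᵀ + Q = [15604/85 -9/85; -9/85 529/85]
step 1: y = z − H·x̄ = [3993/85]
step 1: S = H·P̄·Hᵀ + R = [62501/85]
step 1: K = P̄·Hᵀ·S⁻¹ = [-31208/62501; 18/62501]
step 1: x' = x̄ + K·y = [-91755/62501, -171216/62501]
step 1: P' = (I − K·H)·P̄ = [15604/62501 -9/62501; -9/62501 388973/62501]

step 0: x' = [78/85, 597/85], P' = [21/85 -6/85; -6/85 1726/85]
step 1: x' = [-91755/62501, -171216/62501], P' = [15604/62501 -9/62501; -9/62501 388973/62501]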